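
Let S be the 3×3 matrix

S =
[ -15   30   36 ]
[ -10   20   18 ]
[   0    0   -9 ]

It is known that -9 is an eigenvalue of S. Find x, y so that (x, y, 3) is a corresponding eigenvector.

We need (S + 9I)v = 0.
S + 9I = [[-6, 30, 36], [-10, 29, 18], [0, 0, 0]].
Row 1: (-6)·x + (30)·y + (36)·3 = 0
Row 2: (-10)·x + (29)·y + (18)·3 = 0
Row 3: (0)·x + (0)·y + (0)·3 = 0
Solving gives x = -12, y = -6.
Check: S·(-12, -6, 3) = (108, 54, -27) = -9·(-12, -6, 3).

-12, -6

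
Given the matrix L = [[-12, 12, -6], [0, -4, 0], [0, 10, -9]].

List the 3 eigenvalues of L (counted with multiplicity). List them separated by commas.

Set up det(λI - L) = 0.
Expanding the 3×3 determinant: p(λ) = λ^3 + 25λ^2 + 192λ + 432.
Try λ = -4: p(-4) = 0, so -4 is a root.
Factor out (λ + 4): p(λ) = (λ + 4)·(λ^2 + 21λ + 108).
The quadratic factors as (λ + 12)·(λ + 9).
Eigenvalues: -12, -9, -4.

-12, -9, -4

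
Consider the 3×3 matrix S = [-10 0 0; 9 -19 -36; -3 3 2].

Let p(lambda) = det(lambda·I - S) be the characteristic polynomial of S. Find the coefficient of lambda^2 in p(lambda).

27

The coefficient of lambda^2 of det(lambda·I - S) is −trace(S).
trace(S) = (-10) + (-19) + (2) = -27, so the coefficient is 27.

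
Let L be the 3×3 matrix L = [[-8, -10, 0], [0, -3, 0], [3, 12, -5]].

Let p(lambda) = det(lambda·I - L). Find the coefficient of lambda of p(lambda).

p(lambda) = lambda^3 + 16·lambda^2 + 79·lambda + 120.
The coefficient of lambda is 79.

79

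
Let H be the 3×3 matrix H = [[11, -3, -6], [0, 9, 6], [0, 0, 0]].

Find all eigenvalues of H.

0, 9, 11

H is upper triangular, so its eigenvalues are the diagonal entries.
Diagonal: 11, 9, 0.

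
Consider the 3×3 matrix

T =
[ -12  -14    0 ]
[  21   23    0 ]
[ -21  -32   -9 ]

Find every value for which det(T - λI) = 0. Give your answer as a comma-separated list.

-9, 2, 9

The characteristic polynomial is p(t) = det(tI - T).
Expanding along the first row, p(t) = t^3 - 2t^2 - 81t + 162.
Try t = -9: p(-9) = 0, so -9 is a root.
Dividing by (t + 9) leaves t^2 - 11t + 18.
The quadratic factors as (t - 2)·(t - 9).
Eigenvalues: -9, 2, 9.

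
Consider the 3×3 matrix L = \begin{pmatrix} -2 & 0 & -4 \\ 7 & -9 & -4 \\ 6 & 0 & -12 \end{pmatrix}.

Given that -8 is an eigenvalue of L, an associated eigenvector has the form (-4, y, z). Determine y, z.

-4, -6

We need (L + 8I)v = 0.
L + 8I = [[6, 0, -4], [7, -1, -4], [6, 0, -4]].
Row 1: (6)·-4 + (0)·y + (-4)·z = 0
Row 2: (7)·-4 + (-1)·y + (-4)·z = 0
Row 3: (6)·-4 + (0)·y + (-4)·z = 0
Solving gives y = -4, z = -6.
Check: L·(-4, -4, -6) = (32, 32, 48) = -8·(-4, -4, -6).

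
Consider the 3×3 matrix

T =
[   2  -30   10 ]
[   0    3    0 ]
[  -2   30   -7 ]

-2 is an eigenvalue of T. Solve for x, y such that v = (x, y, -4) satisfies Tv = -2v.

10, 0

We need (T + 2I)v = 0.
T + 2I = [[4, -30, 10], [0, 5, 0], [-2, 30, -5]].
Row 1: (4)·x + (-30)·y + (10)·-4 = 0
Row 2: (0)·x + (5)·y + (0)·-4 = 0
Row 3: (-2)·x + (30)·y + (-5)·-4 = 0
Solving gives x = 10, y = 0.
Check: T·(10, 0, -4) = (-20, 0, 8) = -2·(10, 0, -4).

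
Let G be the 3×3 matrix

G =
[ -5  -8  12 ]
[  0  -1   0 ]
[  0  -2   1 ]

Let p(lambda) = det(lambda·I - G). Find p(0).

p(0) = det(0·I − G) = det(−G) = (−1)^3·det(G).
det(G) = 5, so p(0) = -5.

-5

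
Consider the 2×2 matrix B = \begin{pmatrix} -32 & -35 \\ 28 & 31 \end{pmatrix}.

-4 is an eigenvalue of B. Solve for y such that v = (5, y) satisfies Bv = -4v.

-4

We need (B + 4I)v = 0.
B + 4I = [[-28, -35], [28, 35]].
Row 1: (-28)·5 + (-35)·y = 0
Row 2: (28)·5 + (35)·y = 0
Solving gives y = -4.
Check: B·(5, -4) = (-20, 16) = -4·(5, -4).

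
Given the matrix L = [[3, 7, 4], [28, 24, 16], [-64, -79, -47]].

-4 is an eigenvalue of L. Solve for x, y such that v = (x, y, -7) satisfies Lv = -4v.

1, 3

We need (L + 4I)v = 0.
L + 4I = [[7, 7, 4], [28, 28, 16], [-64, -79, -43]].
Row 1: (7)·x + (7)·y + (4)·-7 = 0
Row 2: (28)·x + (28)·y + (16)·-7 = 0
Row 3: (-64)·x + (-79)·y + (-43)·-7 = 0
Solving gives x = 1, y = 3.
Check: L·(1, 3, -7) = (-4, -12, 28) = -4·(1, 3, -7).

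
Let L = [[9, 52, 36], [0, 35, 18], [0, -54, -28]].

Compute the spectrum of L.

-1, 8, 9

Compute the characteristic polynomial p(λ) = det(λI - L).
Expanding along the first row, p(λ) = λ^3 - 16λ^2 + 55λ + 72.
Try λ = 9: p(9) = 0, so 9 is a root.
Dividing by (λ - 9) leaves λ^2 - 7λ - 8.
The quadratic factors as (λ + 1)·(λ - 8).
Eigenvalues: -1, 8, 9.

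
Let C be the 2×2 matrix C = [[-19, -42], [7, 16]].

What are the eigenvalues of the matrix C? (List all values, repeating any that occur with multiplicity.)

-5, 2

det(C - μI) = (-19 - μ)(16 - μ) - (-42)·(7) = μ^2 + 3μ - 10.
This factors as (μ + 5)·(μ - 2) = 0.
Eigenvalues: -5, 2.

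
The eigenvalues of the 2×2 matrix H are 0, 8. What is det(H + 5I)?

If H has eigenvalues 0, 8, then H + 5I has eigenvalues 5, 13.
det(H + 5I) = (5) · (13) = 65.

65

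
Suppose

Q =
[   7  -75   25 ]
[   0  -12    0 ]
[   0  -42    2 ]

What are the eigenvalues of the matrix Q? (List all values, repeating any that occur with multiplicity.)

-12, 2, 7

Compute the characteristic polynomial p(r) = det(rI - Q).
Expanding along the first row, p(r) = r^3 + 3r^2 - 94r + 168.
Since p(7) = 0, r = 7 is a root.
Dividing by (r - 7) leaves r^2 + 10r - 24.
The quadratic factors as (r + 12)·(r - 2).
Eigenvalues: -12, 2, 7.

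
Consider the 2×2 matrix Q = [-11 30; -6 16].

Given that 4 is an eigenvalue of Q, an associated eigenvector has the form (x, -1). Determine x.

We need (Q - 4I)v = 0.
Q - 4I = [[-15, 30], [-6, 12]].
Row 1: (-15)·x + (30)·-1 = 0
Row 2: (-6)·x + (12)·-1 = 0
Solving gives x = -2.
Check: Q·(-2, -1) = (-8, -4) = 4·(-2, -1).

-2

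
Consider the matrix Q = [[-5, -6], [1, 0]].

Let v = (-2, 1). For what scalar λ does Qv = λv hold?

-2

Compute Qv: Q·(-2, 1) = (4, -2).
Since Qv = λv, compare component 1: 4 = λ·-2, so λ = -2.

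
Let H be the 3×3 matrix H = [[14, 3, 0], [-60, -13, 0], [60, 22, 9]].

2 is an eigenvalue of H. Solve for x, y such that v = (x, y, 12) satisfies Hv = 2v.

We need (H - 2I)v = 0.
H - 2I = [[12, 3, 0], [-60, -15, 0], [60, 22, 7]].
Row 1: (12)·x + (3)·y + (0)·12 = 0
Row 2: (-60)·x + (-15)·y + (0)·12 = 0
Row 3: (60)·x + (22)·y + (7)·12 = 0
Solving gives x = 3, y = -12.
Check: H·(3, -12, 12) = (6, -24, 24) = 2·(3, -12, 12).

3, -12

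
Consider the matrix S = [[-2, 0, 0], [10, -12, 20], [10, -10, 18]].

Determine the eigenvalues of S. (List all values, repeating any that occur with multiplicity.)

The characteristic polynomial is p(μ) = det(μI - S).
Expanding along the first row, p(μ) = μ^3 - 4μ^2 - 28μ - 32.
Rational-root test: μ = -2 gives p(-2) = 0.
Dividing by (μ + 2) leaves μ^2 - 6μ - 16.
The quadratic factors as (μ + 2)·(μ - 8).
Eigenvalues: -2, -2, 8.

-2, -2, 8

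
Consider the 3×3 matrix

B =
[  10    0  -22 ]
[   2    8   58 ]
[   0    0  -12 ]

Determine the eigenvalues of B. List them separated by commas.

The characteristic polynomial is p(λ) = det(λI - B).
Expanding along the first row, p(λ) = λ^3 - 6λ^2 - 136λ + 960.
Rational-root test: λ = 8 gives p(8) = 0.
Factor out (λ - 8): p(λ) = (λ - 8)·(λ^2 + 2λ - 120).
The quadratic factors as (λ + 12)·(λ - 10).
Eigenvalues: -12, 8, 10.

-12, 8, 10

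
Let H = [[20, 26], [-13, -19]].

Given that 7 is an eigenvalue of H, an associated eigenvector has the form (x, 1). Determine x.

We need (H - 7I)v = 0.
H - 7I = [[13, 26], [-13, -26]].
Row 1: (13)·x + (26)·1 = 0
Row 2: (-13)·x + (-26)·1 = 0
Solving gives x = -2.
Check: H·(-2, 1) = (-14, 7) = 7·(-2, 1).

-2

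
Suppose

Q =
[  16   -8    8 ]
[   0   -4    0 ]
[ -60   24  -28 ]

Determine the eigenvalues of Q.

Set up det(λI - Q) = 0.
Expanding along the first row, p(λ) = λ^3 + 16λ^2 + 80λ + 128.
Since p(-8) = 0, λ = -8 is a root.
Dividing by (λ + 8) leaves λ^2 + 8λ + 16.
The quadratic factor is (λ + 4)^2.
Eigenvalues: -8, -4, -4.

-8, -4, -4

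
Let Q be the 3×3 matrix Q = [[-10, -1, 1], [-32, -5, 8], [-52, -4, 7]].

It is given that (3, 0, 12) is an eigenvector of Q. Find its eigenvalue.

-6

Compute Qv: Q·(3, 0, 12) = (-18, 0, -72).
Since Qv = λv, compare component 1: -18 = λ·3, so λ = -6.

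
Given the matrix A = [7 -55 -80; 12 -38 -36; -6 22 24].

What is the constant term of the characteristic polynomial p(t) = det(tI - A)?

-240

p(0) = det(0·I − A) = det(−A) = (−1)^3·det(A).
det(A) = 240, so p(0) = -240.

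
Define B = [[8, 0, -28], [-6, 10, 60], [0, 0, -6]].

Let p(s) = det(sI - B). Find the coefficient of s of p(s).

-28

p(s) = s^3 - 12s^2 - 28s + 480.
The coefficient of s is -28.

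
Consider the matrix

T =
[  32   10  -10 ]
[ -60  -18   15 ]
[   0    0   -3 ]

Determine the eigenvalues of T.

-3, 2, 12

The characteristic polynomial is p(λ) = det(λI - T).
Expanding along the first row, p(λ) = λ^3 - 11λ^2 - 18λ + 72.
Rational-root test: λ = -3 gives p(-3) = 0.
Factor out (λ + 3): p(λ) = (λ + 3)·(λ^2 - 14λ + 24).
The quadratic factors as (λ - 2)·(λ - 12).
Eigenvalues: -3, 2, 12.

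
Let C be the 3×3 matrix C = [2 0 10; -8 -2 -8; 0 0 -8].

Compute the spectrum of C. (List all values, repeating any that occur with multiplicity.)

-8, -2, 2

Set up det(λI - C) = 0.
Expanding the 3×3 determinant: p(λ) = λ^3 + 8λ^2 - 4λ - 32.
Rational-root test: λ = -8 gives p(-8) = 0.
Dividing by (λ + 8) leaves λ^2 - 4.
The quadratic factors as (λ + 2)·(λ - 2).
Eigenvalues: -8, -2, 2.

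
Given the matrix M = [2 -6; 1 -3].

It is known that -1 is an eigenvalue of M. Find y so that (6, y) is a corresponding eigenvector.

We need (M + 1I)v = 0.
M + 1I = [[3, -6], [1, -2]].
Row 1: (3)·6 + (-6)·y = 0
Row 2: (1)·6 + (-2)·y = 0
Solving gives y = 3.
Check: M·(6, 3) = (-6, -3) = -1·(6, 3).

3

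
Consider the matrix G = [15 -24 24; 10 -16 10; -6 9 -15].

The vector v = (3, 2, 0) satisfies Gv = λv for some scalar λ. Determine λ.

Compute Gv: G·(3, 2, 0) = (-3, -2, 0).
Since Gv = λv, compare component 1: -3 = λ·3, so λ = -1.

-1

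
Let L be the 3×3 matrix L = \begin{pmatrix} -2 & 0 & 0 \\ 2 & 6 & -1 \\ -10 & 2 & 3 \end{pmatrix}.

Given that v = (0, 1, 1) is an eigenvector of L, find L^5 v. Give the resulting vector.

(0, 3125, 3125)

First find the eigenvalue: Lv = (0, 5, 5) = 5·(0, 1, 1), so λ = 5.
Then L^5 v = λ^5·v = 5^5·(0, 1, 1) = 3125·(0, 1, 1) = (0, 3125, 3125).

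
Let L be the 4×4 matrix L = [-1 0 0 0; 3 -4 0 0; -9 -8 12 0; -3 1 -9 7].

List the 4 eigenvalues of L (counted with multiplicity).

L is lower triangular, so its eigenvalues are the diagonal entries.
Diagonal: -1, -4, 12, 7.

-4, -1, 7, 12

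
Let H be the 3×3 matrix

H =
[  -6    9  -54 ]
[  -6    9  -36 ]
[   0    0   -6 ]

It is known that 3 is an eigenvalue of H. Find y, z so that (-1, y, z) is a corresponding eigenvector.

We need (H - 3I)v = 0.
H - 3I = [[-9, 9, -54], [-6, 6, -36], [0, 0, -9]].
Row 1: (-9)·-1 + (9)·y + (-54)·z = 0
Row 2: (-6)·-1 + (6)·y + (-36)·z = 0
Row 3: (0)·-1 + (0)·y + (-9)·z = 0
Solving gives y = -1, z = 0.
Check: H·(-1, -1, 0) = (-3, -3, 0) = 3·(-1, -1, 0).

-1, 0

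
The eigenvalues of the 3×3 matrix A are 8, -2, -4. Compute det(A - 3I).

175

If A has eigenvalues 8, -2, -4, then A - 3I has eigenvalues 5, -5, -7.
det(A - 3I) = (5) · (-5) · (-7) = 175.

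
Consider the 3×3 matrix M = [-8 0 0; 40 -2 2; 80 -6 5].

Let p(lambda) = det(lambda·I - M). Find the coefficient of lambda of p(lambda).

-22

p(lambda) = lambda^3 + 5·lambda^2 - 22·lambda + 16.
The coefficient of lambda is -22.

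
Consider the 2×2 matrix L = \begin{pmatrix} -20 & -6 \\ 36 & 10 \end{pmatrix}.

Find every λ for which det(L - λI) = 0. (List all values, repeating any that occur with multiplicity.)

-8, -2

det(L - lambda·I) = (-20 - lambda)(10 - lambda) - (-6)·(36) = lambda^2 + 10·lambda + 16.
This factors as (lambda + 8)·(lambda + 2) = 0.
Eigenvalues: -8, -2.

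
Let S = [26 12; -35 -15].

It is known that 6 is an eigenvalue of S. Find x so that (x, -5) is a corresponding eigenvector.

3

We need (S - 6I)v = 0.
S - 6I = [[20, 12], [-35, -21]].
Row 1: (20)·x + (12)·-5 = 0
Row 2: (-35)·x + (-21)·-5 = 0
Solving gives x = 3.
Check: S·(3, -5) = (18, -30) = 6·(3, -5).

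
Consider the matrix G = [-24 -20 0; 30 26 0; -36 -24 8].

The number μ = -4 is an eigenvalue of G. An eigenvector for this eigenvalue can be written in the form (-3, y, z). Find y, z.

3, -3

We need (G + 4I)v = 0.
G + 4I = [[-20, -20, 0], [30, 30, 0], [-36, -24, 12]].
Row 1: (-20)·-3 + (-20)·y + (0)·z = 0
Row 2: (30)·-3 + (30)·y + (0)·z = 0
Row 3: (-36)·-3 + (-24)·y + (12)·z = 0
Solving gives y = 3, z = -3.
Check: G·(-3, 3, -3) = (12, -12, 12) = -4·(-3, 3, -3).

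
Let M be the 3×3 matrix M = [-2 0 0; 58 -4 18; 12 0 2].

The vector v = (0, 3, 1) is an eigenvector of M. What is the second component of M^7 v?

384

First find the eigenvalue: Mv = (0, 6, 2) = 2·(0, 3, 1), so λ = 2.
Then M^7 v = λ^7·v = 2^7·(0, 3, 1) = 128·(0, 3, 1) = (0, 384, 128).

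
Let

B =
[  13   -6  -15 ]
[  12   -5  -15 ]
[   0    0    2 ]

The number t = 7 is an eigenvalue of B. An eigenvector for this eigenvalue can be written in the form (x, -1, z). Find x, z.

We need (B - 7I)v = 0.
B - 7I = [[6, -6, -15], [12, -12, -15], [0, 0, -5]].
Row 1: (6)·x + (-6)·-1 + (-15)·z = 0
Row 2: (12)·x + (-12)·-1 + (-15)·z = 0
Row 3: (0)·x + (0)·-1 + (-5)·z = 0
Solving gives x = -1, z = 0.
Check: B·(-1, -1, 0) = (-7, -7, 0) = 7·(-1, -1, 0).

-1, 0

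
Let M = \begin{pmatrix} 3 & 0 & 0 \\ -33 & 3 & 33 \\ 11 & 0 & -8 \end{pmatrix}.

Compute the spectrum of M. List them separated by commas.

Set up det(rI - M) = 0.
Expanding along the first row, p(r) = r^3 + 2r^2 - 39r + 72.
Since p(3) = 0, r = 3 is a root.
Factor out (r - 3): p(r) = (r - 3)·(r^2 + 5r - 24).
The quadratic factors as (r + 8)·(r - 3).
Eigenvalues: -8, 3, 3.

-8, 3, 3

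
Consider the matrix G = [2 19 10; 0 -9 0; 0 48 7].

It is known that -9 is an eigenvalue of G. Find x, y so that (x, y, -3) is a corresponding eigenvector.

1, 1

We need (G + 9I)v = 0.
G + 9I = [[11, 19, 10], [0, 0, 0], [0, 48, 16]].
Row 1: (11)·x + (19)·y + (10)·-3 = 0
Row 2: (0)·x + (0)·y + (0)·-3 = 0
Row 3: (0)·x + (48)·y + (16)·-3 = 0
Solving gives x = 1, y = 1.
Check: G·(1, 1, -3) = (-9, -9, 27) = -9·(1, 1, -3).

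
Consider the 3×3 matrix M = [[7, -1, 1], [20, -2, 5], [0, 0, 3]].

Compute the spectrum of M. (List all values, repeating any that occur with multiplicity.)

2, 3, 3

Set up det(lambda·I - M) = 0.
Expanding along the first row, p(lambda) = lambda^3 - 8·lambda^2 + 21·lambda - 18.
Rational-root test: lambda = 3 gives p(3) = 0.
Factor out (lambda - 3): p(lambda) = (lambda - 3)·(lambda^2 - 5·lambda + 6).
The quadratic factors as (lambda - 2)·(lambda - 3).
Eigenvalues: 2, 3, 3.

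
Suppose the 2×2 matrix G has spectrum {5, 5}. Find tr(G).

trace(G) is the sum of the eigenvalues: (5) + (5) = 10.

10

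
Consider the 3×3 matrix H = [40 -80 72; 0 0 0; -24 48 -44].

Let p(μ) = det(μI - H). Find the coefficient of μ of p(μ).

-32

p(μ) = μ^3 + 4μ^2 - 32μ.
The coefficient of μ is -32.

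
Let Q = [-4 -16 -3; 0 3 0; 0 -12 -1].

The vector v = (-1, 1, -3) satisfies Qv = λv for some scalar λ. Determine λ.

Compute Qv: Q·(-1, 1, -3) = (-3, 3, -9).
Since Qv = λv, compare component 1: -3 = λ·-1, so λ = 3.

3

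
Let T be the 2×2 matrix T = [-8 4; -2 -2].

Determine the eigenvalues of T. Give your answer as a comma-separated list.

det(T - λI) = (-8 - λ)(-2 - λ) - (4)·(-2) = λ^2 + 10λ + 24.
This factors as (λ + 6)·(λ + 4) = 0.
Eigenvalues: -6, -4.

-6, -4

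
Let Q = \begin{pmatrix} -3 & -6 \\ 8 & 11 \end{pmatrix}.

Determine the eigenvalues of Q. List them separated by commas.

3, 5

det(Q - λI) = (-3 - λ)(11 - λ) - (-6)·(8) = λ^2 - 8λ + 15.
This factors as (λ - 3)·(λ - 5) = 0.
Eigenvalues: 3, 5.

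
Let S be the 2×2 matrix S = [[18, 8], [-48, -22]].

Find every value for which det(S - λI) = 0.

det(S - sI) = (18 - s)(-22 - s) - (8)·(-48) = s^2 + 4s - 12.
This factors as (s + 6)·(s - 2) = 0.
Eigenvalues: -6, 2.

-6, 2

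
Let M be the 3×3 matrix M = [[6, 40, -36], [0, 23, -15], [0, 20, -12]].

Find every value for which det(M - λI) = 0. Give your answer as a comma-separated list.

Compute the characteristic polynomial p(t) = det(tI - M).
Expanding along the first row, p(t) = t^3 - 17t^2 + 90t - 144.
Rational-root test: t = 6 gives p(6) = 0.
Dividing by (t - 6) leaves t^2 - 11t + 24.
The quadratic factors as (t - 3)·(t - 8).
Eigenvalues: 3, 6, 8.

3, 6, 8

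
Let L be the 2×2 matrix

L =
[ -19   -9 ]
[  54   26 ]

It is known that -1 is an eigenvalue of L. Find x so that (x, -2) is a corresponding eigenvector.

We need (L + 1I)v = 0.
L + 1I = [[-18, -9], [54, 27]].
Row 1: (-18)·x + (-9)·-2 = 0
Row 2: (54)·x + (27)·-2 = 0
Solving gives x = 1.
Check: L·(1, -2) = (-1, 2) = -1·(1, -2).

1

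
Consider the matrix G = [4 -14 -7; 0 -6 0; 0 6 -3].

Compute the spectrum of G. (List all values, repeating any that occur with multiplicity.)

The characteristic polynomial is p(λ) = det(λI - G).
Cofactor expansion gives p(λ) = λ^3 + 5λ^2 - 18λ - 72.
Since p(-3) = 0, λ = -3 is a root.
Dividing by (λ + 3) leaves λ^2 + 2λ - 24.
The quadratic factors as (λ + 6)·(λ - 4).
Eigenvalues: -6, -3, 4.

-6, -3, 4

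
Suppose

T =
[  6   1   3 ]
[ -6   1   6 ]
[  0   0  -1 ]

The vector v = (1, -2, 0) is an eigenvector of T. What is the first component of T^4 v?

First find the eigenvalue: Tv = (4, -8, 0) = 4·(1, -2, 0), so λ = 4.
Then T^4 v = λ^4·v = 4^4·(1, -2, 0) = 256·(1, -2, 0) = (256, -512, 0).

256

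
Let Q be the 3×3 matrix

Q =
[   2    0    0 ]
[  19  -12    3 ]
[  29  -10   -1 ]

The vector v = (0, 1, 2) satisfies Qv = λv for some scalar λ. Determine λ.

Compute Qv: Q·(0, 1, 2) = (0, -6, -12).
Since Qv = λv, compare component 2: -6 = λ·1, so λ = -6.

-6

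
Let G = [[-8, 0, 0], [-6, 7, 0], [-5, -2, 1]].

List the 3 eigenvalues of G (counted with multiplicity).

-8, 1, 7

G is lower triangular, so its eigenvalues are the diagonal entries.
Diagonal: -8, 7, 1.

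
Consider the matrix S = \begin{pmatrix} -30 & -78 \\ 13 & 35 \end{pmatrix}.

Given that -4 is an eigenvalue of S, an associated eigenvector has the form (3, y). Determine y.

We need (S + 4I)v = 0.
S + 4I = [[-26, -78], [13, 39]].
Row 1: (-26)·3 + (-78)·y = 0
Row 2: (13)·3 + (39)·y = 0
Solving gives y = -1.
Check: S·(3, -1) = (-12, 4) = -4·(3, -1).

-1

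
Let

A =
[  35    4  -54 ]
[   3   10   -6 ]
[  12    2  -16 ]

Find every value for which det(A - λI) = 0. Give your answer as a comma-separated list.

Set up det(sI - A) = 0.
Expanding along the first row, p(s) = s^3 - 29s^2 + 278s - 880.
Rational-root test: s = 8 gives p(8) = 0.
Factor out (s - 8): p(s) = (s - 8)·(s^2 - 21s + 110).
The quadratic factors as (s - 10)·(s - 11).
Eigenvalues: 8, 10, 11.

8, 10, 11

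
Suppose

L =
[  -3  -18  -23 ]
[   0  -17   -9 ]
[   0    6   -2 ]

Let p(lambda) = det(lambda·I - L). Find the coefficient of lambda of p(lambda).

145

p(lambda) = lambda^3 + 22·lambda^2 + 145·lambda + 264.
The coefficient of lambda is 145.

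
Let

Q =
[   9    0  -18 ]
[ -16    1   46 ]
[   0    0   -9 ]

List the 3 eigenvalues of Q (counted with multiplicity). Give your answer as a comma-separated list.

Compute the characteristic polynomial p(λ) = det(λI - Q).
Cofactor expansion gives p(λ) = λ^3 - λ^2 - 81λ + 81.
Since p(1) = 0, λ = 1 is a root.
Dividing by (λ - 1) leaves λ^2 - 81.
The quadratic factors as (λ + 9)·(λ - 9).
Eigenvalues: -9, 1, 9.

-9, 1, 9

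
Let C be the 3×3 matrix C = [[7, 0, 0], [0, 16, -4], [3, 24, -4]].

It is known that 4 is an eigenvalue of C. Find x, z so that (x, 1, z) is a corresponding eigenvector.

We need (C - 4I)v = 0.
C - 4I = [[3, 0, 0], [0, 12, -4], [3, 24, -8]].
Row 1: (3)·x + (0)·1 + (0)·z = 0
Row 2: (0)·x + (12)·1 + (-4)·z = 0
Row 3: (3)·x + (24)·1 + (-8)·z = 0
Solving gives x = 0, z = 3.
Check: C·(0, 1, 3) = (0, 4, 12) = 4·(0, 1, 3).

0, 3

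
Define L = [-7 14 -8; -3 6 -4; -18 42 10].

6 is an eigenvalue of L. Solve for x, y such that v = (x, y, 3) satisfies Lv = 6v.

We need (L - 6I)v = 0.
L - 6I = [[-13, 14, -8], [-3, 0, -4], [-18, 42, 4]].
Row 1: (-13)·x + (14)·y + (-8)·3 = 0
Row 2: (-3)·x + (0)·y + (-4)·3 = 0
Row 3: (-18)·x + (42)·y + (4)·3 = 0
Solving gives x = -4, y = -2.
Check: L·(-4, -2, 3) = (-24, -12, 18) = 6·(-4, -2, 3).

-4, -2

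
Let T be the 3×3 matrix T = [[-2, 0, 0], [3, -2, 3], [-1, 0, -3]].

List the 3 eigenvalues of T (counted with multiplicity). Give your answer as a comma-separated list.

-3, -2, -2

Set up det(μI - T) = 0.
Expanding the 3×3 determinant: p(μ) = μ^3 + 7μ^2 + 16μ + 12.
Rational-root test: μ = -2 gives p(-2) = 0.
Factor out (μ + 2): p(μ) = (μ + 2)·(μ^2 + 5μ + 6).
The quadratic factors as (μ + 3)·(μ + 2).
Eigenvalues: -3, -2, -2.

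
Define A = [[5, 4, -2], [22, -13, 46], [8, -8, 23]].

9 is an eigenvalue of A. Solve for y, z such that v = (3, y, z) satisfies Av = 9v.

We need (A - 9I)v = 0.
A - 9I = [[-4, 4, -2], [22, -22, 46], [8, -8, 14]].
Row 1: (-4)·3 + (4)·y + (-2)·z = 0
Row 2: (22)·3 + (-22)·y + (46)·z = 0
Row 3: (8)·3 + (-8)·y + (14)·z = 0
Solving gives y = 3, z = 0.
Check: A·(3, 3, 0) = (27, 27, 0) = 9·(3, 3, 0).

3, 0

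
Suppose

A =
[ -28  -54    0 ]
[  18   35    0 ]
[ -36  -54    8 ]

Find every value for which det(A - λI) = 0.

-1, 8, 8

The characteristic polynomial is p(t) = det(tI - A).
Expanding along the first row, p(t) = t^3 - 15t^2 + 48t + 64.
Since p(-1) = 0, t = -1 is a root.
Dividing by (t + 1) leaves t^2 - 16t + 64.
The quadratic factor is (t - 8)^2.
Eigenvalues: -1, 8, 8.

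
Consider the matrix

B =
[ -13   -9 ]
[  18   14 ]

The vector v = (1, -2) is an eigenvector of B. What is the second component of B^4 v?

-1250

First find the eigenvalue: Bv = (5, -10) = 5·(1, -2), so λ = 5.
Then B^4 v = λ^4·v = 5^4·(1, -2) = 625·(1, -2) = (625, -1250).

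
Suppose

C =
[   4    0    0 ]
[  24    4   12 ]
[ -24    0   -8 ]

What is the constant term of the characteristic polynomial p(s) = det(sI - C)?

128

p(0) = det(0·I − C) = det(−C) = (−1)^3·det(C).
det(C) = -128, so p(0) = 128.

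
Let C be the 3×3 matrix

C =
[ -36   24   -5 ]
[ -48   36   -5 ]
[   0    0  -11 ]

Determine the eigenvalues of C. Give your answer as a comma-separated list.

Compute the characteristic polynomial p(t) = det(tI - C).
Expanding along the first row, p(t) = t^3 + 11t^2 - 144t - 1584.
Rational-root test: t = -12 gives p(-12) = 0.
Factor out (t + 12): p(t) = (t + 12)·(t^2 - t - 132).
The quadratic factors as (t + 11)·(t - 12).
Eigenvalues: -12, -11, 12.

-12, -11, 12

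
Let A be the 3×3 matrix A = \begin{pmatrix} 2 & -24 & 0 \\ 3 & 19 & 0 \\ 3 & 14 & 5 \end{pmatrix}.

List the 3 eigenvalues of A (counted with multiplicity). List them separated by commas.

Set up det(λI - A) = 0.
Cofactor expansion gives p(λ) = λ^3 - 26λ^2 + 215λ - 550.
Rational-root test: λ = 11 gives p(11) = 0.
Dividing by (λ - 11) leaves λ^2 - 15λ + 50.
The quadratic factors as (λ - 5)·(λ - 10).
Eigenvalues: 5, 10, 11.

5, 10, 11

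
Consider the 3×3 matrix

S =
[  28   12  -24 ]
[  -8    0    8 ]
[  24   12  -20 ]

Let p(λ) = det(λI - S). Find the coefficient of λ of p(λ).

p(λ) = λ^3 - 8λ^2 + 16λ.
The coefficient of λ is 16.

16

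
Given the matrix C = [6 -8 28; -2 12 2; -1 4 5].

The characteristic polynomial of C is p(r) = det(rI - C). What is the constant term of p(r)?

-360

p(r) = r^3 - 23r^2 + 166r - 360.
The constant term is -360.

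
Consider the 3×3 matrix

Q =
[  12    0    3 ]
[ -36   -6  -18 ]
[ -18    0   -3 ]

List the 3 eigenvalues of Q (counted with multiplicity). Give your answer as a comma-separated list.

Set up det(lambda·I - Q) = 0.
Expanding the 3×3 determinant: p(lambda) = lambda^3 - 3·lambda^2 - 36·lambda + 108.
Since p(6) = 0, lambda = 6 is a root.
Factor out (lambda - 6): p(lambda) = (lambda - 6)·(lambda^2 + 3·lambda - 18).
The quadratic factors as (lambda + 6)·(lambda - 3).
Eigenvalues: -6, 3, 6.

-6, 3, 6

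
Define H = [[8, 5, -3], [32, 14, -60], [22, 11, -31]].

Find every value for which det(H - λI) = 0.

Set up det(λI - H) = 0.
Cofactor expansion gives p(λ) = λ^3 + 9λ^2 - 4λ - 36.
Try λ = -2: p(-2) = 0, so -2 is a root.
Factor out (λ + 2): p(λ) = (λ + 2)·(λ^2 + 7λ - 18).
The quadratic factors as (λ + 9)·(λ - 2).
Eigenvalues: -9, -2, 2.

-9, -2, 2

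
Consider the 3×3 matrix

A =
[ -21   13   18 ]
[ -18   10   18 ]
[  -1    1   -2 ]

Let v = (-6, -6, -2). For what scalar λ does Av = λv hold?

Compute Av: A·(-6, -6, -2) = (12, 12, 4).
Since Av = λv, compare component 1: 12 = λ·-6, so λ = -2.

-2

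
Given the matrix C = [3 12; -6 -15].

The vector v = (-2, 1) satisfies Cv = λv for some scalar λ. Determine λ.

Compute Cv: C·(-2, 1) = (6, -3).
Since Cv = λv, compare component 1: 6 = λ·-2, so λ = -3.

-3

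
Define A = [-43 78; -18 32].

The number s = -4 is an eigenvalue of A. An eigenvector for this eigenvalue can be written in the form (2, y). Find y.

We need (A + 4I)v = 0.
A + 4I = [[-39, 78], [-18, 36]].
Row 1: (-39)·2 + (78)·y = 0
Row 2: (-18)·2 + (36)·y = 0
Solving gives y = 1.
Check: A·(2, 1) = (-8, -4) = -4·(2, 1).

1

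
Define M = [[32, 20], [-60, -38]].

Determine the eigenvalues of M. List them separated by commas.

det(M - tI) = (32 - t)(-38 - t) - (20)·(-60) = t^2 + 6t - 16.
This factors as (t + 8)·(t - 2) = 0.
Eigenvalues: -8, 2.

-8, 2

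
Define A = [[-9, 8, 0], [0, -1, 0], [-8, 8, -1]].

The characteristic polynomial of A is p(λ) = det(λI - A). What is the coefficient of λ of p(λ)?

p(λ) = λ^3 + 11λ^2 + 19λ + 9.
The coefficient of λ is 19.

19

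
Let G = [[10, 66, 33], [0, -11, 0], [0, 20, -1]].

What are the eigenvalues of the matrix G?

-11, -1, 10

Set up det(μI - G) = 0.
Cofactor expansion gives p(μ) = μ^3 + 2μ^2 - 109μ - 110.
Try μ = 10: p(10) = 0, so 10 is a root.
Factor out (μ - 10): p(μ) = (μ - 10)·(μ^2 + 12μ + 11).
The quadratic factors as (μ + 11)·(μ + 1).
Eigenvalues: -11, -1, 10.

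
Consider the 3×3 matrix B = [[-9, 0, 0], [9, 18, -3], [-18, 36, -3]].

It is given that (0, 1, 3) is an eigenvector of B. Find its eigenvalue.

Compute Bv: B·(0, 1, 3) = (0, 9, 27).
Since Bv = λv, compare component 2: 9 = λ·1, so λ = 9.

9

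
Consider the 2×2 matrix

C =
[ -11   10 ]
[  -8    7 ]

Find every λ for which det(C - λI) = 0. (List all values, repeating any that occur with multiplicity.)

-3, -1

det(C - λI) = (-11 - λ)(7 - λ) - (10)·(-8) = λ^2 + 4λ + 3.
This factors as (λ + 3)·(λ + 1) = 0.
Eigenvalues: -3, -1.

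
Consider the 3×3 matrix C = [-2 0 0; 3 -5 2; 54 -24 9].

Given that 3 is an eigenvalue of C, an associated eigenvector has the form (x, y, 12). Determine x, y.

We need (C - 3I)v = 0.
C - 3I = [[-5, 0, 0], [3, -8, 2], [54, -24, 6]].
Row 1: (-5)·x + (0)·y + (0)·12 = 0
Row 2: (3)·x + (-8)·y + (2)·12 = 0
Row 3: (54)·x + (-24)·y + (6)·12 = 0
Solving gives x = 0, y = 3.
Check: C·(0, 3, 12) = (0, 9, 36) = 3·(0, 3, 12).

0, 3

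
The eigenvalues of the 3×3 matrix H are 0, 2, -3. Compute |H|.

0

det(H) is the product of the eigenvalues: (0) · (2) · (-3) = 0.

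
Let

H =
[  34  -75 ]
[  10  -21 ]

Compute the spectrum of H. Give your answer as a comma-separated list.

det(H - sI) = (34 - s)(-21 - s) - (-75)·(10) = s^2 - 13s + 36.
This factors as (s - 4)·(s - 9) = 0.
Eigenvalues: 4, 9.

4, 9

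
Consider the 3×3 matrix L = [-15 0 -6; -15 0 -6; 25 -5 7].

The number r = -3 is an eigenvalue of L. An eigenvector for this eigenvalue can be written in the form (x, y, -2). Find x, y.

We need (L + 3I)v = 0.
L + 3I = [[-12, 0, -6], [-15, 3, -6], [25, -5, 10]].
Row 1: (-12)·x + (0)·y + (-6)·-2 = 0
Row 2: (-15)·x + (3)·y + (-6)·-2 = 0
Row 3: (25)·x + (-5)·y + (10)·-2 = 0
Solving gives x = 1, y = 1.
Check: L·(1, 1, -2) = (-3, -3, 6) = -3·(1, 1, -2).

1, 1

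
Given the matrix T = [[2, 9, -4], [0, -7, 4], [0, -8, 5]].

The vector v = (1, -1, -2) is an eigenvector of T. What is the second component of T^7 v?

-1

First find the eigenvalue: Tv = (1, -1, -2) = 1·(1, -1, -2), so λ = 1.
Then T^7 v = λ^7·v = 1^7·(1, -1, -2) = 1·(1, -1, -2) = (1, -1, -2).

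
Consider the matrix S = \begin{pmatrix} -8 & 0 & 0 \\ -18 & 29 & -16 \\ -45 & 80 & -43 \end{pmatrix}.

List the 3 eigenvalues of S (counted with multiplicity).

-11, -8, -3

Set up det(rI - S) = 0.
Expanding along the first row, p(r) = r^3 + 22r^2 + 145r + 264.
Since p(-8) = 0, r = -8 is a root.
Factor out (r + 8): p(r) = (r + 8)·(r^2 + 14r + 33).
The quadratic factors as (r + 11)·(r + 3).
Eigenvalues: -11, -8, -3.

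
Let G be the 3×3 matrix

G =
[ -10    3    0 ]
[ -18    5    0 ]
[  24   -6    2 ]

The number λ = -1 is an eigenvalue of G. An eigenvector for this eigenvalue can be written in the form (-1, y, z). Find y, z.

We need (G + 1I)v = 0.
G + 1I = [[-9, 3, 0], [-18, 6, 0], [24, -6, 3]].
Row 1: (-9)·-1 + (3)·y + (0)·z = 0
Row 2: (-18)·-1 + (6)·y + (0)·z = 0
Row 3: (24)·-1 + (-6)·y + (3)·z = 0
Solving gives y = -3, z = 2.
Check: G·(-1, -3, 2) = (1, 3, -2) = -1·(-1, -3, 2).

-3, 2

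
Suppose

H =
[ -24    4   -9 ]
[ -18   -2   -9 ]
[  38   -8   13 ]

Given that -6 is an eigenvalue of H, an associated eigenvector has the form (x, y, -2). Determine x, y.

We need (H + 6I)v = 0.
H + 6I = [[-18, 4, -9], [-18, 4, -9], [38, -8, 19]].
Row 1: (-18)·x + (4)·y + (-9)·-2 = 0
Row 2: (-18)·x + (4)·y + (-9)·-2 = 0
Row 3: (38)·x + (-8)·y + (19)·-2 = 0
Solving gives x = 1, y = 0.
Check: H·(1, 0, -2) = (-6, 0, 12) = -6·(1, 0, -2).

1, 0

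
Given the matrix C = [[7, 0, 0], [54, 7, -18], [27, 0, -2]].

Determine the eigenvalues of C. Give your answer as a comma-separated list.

Set up det(lambda·I - C) = 0.
Cofactor expansion gives p(lambda) = lambda^3 - 12·lambda^2 + 21·lambda + 98.
Rational-root test: lambda = -2 gives p(-2) = 0.
Dividing by (lambda + 2) leaves lambda^2 - 14·lambda + 49.
The quadratic factor is (lambda - 7)^2.
Eigenvalues: -2, 7, 7.

-2, 7, 7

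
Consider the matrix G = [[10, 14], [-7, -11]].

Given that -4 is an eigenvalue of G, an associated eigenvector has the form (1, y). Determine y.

We need (G + 4I)v = 0.
G + 4I = [[14, 14], [-7, -7]].
Row 1: (14)·1 + (14)·y = 0
Row 2: (-7)·1 + (-7)·y = 0
Solving gives y = -1.
Check: G·(1, -1) = (-4, 4) = -4·(1, -1).

-1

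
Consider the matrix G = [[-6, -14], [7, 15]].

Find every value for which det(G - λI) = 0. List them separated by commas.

det(G - λI) = (-6 - λ)(15 - λ) - (-14)·(7) = λ^2 - 9λ + 8.
This factors as (λ - 1)·(λ - 8) = 0.
Eigenvalues: 1, 8.

1, 8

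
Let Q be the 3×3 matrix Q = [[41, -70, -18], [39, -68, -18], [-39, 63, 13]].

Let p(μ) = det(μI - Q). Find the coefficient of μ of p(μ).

23

p(μ) = μ^3 + 14μ^2 + 23μ - 110.
The coefficient of μ is 23.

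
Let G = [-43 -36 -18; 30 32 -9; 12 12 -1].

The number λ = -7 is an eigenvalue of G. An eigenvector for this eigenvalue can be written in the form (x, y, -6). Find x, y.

We need (G + 7I)v = 0.
G + 7I = [[-36, -36, -18], [30, 39, -9], [12, 12, 6]].
Row 1: (-36)·x + (-36)·y + (-18)·-6 = 0
Row 2: (30)·x + (39)·y + (-9)·-6 = 0
Row 3: (12)·x + (12)·y + (6)·-6 = 0
Solving gives x = 19, y = -16.
Check: G·(19, -16, -6) = (-133, 112, 42) = -7·(19, -16, -6).

19, -16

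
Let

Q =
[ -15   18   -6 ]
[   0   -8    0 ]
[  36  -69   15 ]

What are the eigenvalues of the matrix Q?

Compute the characteristic polynomial p(λ) = det(λI - Q).
Expanding along the first row, p(λ) = λ^3 + 8λ^2 - 9λ - 72.
Rational-root test: λ = -8 gives p(-8) = 0.
Dividing by (λ + 8) leaves λ^2 - 9.
The quadratic factors as (λ + 3)·(λ - 3).
Eigenvalues: -8, -3, 3.

-8, -3, 3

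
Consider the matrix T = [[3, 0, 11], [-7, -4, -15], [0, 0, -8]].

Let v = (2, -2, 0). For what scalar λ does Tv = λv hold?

Compute Tv: T·(2, -2, 0) = (6, -6, 0).
Since Tv = λv, compare component 1: 6 = λ·2, so λ = 3.

3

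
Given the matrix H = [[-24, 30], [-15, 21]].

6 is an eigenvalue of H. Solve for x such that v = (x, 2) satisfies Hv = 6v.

We need (H - 6I)v = 0.
H - 6I = [[-30, 30], [-15, 15]].
Row 1: (-30)·x + (30)·2 = 0
Row 2: (-15)·x + (15)·2 = 0
Solving gives x = 2.
Check: H·(2, 2) = (12, 12) = 6·(2, 2).

2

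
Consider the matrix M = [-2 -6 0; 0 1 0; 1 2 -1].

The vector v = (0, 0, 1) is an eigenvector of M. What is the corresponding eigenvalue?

Compute Mv: M·(0, 0, 1) = (0, 0, -1).
Since Mv = λv, compare component 3: -1 = λ·1, so λ = -1.

-1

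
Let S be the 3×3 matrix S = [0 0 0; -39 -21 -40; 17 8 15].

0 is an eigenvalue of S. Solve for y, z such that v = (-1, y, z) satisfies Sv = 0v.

We need (S)v = 0.
S = [[0, 0, 0], [-39, -21, -40], [17, 8, 15]].
Row 1: (0)·-1 + (0)·y + (0)·z = 0
Row 2: (-39)·-1 + (-21)·y + (-40)·z = 0
Row 3: (17)·-1 + (8)·y + (15)·z = 0
Solving gives y = 19, z = -9.
Check: S·(-1, 19, -9) = (0, 0, 0) = 0·(-1, 19, -9).

19, -9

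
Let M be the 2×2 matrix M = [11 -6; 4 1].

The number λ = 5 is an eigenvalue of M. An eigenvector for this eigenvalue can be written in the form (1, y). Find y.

We need (M - 5I)v = 0.
M - 5I = [[6, -6], [4, -4]].
Row 1: (6)·1 + (-6)·y = 0
Row 2: (4)·1 + (-4)·y = 0
Solving gives y = 1.
Check: M·(1, 1) = (5, 5) = 5·(1, 1).

1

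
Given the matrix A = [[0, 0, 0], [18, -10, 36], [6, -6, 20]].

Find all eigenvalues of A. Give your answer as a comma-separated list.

0, 2, 8

Compute the characteristic polynomial p(λ) = det(λI - A).
Expanding along the first row, p(λ) = λ^3 - 10λ^2 + 16λ.
Rational-root test: λ = 2 gives p(2) = 0.
Dividing by (λ - 2) leaves λ^2 - 8λ.
The quadratic factors as λ·(λ - 8).
Eigenvalues: 0, 2, 8.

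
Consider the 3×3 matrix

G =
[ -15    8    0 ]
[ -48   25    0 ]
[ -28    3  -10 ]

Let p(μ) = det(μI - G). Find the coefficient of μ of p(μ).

p(μ) = μ^3 - 91μ + 90.
The coefficient of μ is -91.

-91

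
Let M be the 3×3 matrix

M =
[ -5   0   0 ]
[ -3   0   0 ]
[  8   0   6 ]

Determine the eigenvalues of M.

-5, 0, 6

M is lower triangular, so its eigenvalues are the diagonal entries.
Diagonal: -5, 0, 6.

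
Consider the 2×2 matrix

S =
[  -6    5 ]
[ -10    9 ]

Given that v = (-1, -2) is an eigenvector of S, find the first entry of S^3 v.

First find the eigenvalue: Sv = (-4, -8) = 4·(-1, -2), so λ = 4.
Then S^3 v = λ^3·v = 4^3·(-1, -2) = 64·(-1, -2) = (-64, -128).

-64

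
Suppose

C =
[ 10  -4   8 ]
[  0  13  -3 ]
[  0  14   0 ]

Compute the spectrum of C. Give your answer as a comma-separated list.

The characteristic polynomial is p(s) = det(sI - C).
Expanding the 3×3 determinant: p(s) = s^3 - 23s^2 + 172s - 420.
Rational-root test: s = 7 gives p(7) = 0.
Factor out (s - 7): p(s) = (s - 7)·(s^2 - 16s + 60).
The quadratic factors as (s - 6)·(s - 10).
Eigenvalues: 6, 7, 10.

6, 7, 10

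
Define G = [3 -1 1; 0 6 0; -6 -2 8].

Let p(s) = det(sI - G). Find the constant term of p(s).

-180

p(s) = s^3 - 17s^2 + 96s - 180.
The constant term is -180.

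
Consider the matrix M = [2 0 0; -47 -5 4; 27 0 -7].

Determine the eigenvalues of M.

Compute the characteristic polynomial p(r) = det(rI - M).
Cofactor expansion gives p(r) = r^3 + 10r^2 + 11r - 70.
Rational-root test: r = 2 gives p(2) = 0.
Factor out (r - 2): p(r) = (r - 2)·(r^2 + 12r + 35).
The quadratic factors as (r + 7)·(r + 5).
Eigenvalues: -7, -5, 2.

-7, -5, 2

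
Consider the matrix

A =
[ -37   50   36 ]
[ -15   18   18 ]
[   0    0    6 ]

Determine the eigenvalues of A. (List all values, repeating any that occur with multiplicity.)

-12, -7, 6

The characteristic polynomial is p(r) = det(rI - A).
Cofactor expansion gives p(r) = r^3 + 13r^2 - 30r - 504.
Rational-root test: r = -7 gives p(-7) = 0.
Dividing by (r + 7) leaves r^2 + 6r - 72.
The quadratic factors as (r + 12)·(r - 6).
Eigenvalues: -12, -7, 6.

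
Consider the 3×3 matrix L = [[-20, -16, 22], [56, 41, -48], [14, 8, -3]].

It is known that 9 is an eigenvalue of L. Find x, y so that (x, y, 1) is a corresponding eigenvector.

-2, 5

We need (L - 9I)v = 0.
L - 9I = [[-29, -16, 22], [56, 32, -48], [14, 8, -12]].
Row 1: (-29)·x + (-16)·y + (22)·1 = 0
Row 2: (56)·x + (32)·y + (-48)·1 = 0
Row 3: (14)·x + (8)·y + (-12)·1 = 0
Solving gives x = -2, y = 5.
Check: L·(-2, 5, 1) = (-18, 45, 9) = 9·(-2, 5, 1).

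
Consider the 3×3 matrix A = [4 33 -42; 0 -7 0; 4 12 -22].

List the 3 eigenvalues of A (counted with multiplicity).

The characteristic polynomial is p(lambda) = det(lambda·I - A).
Cofactor expansion gives p(lambda) = lambda^3 + 25·lambda^2 + 206·lambda + 560.
Since p(-8) = 0, lambda = -8 is a root.
Dividing by (lambda + 8) leaves lambda^2 + 17·lambda + 70.
The quadratic factors as (lambda + 10)·(lambda + 7).
Eigenvalues: -10, -8, -7.

-10, -8, -7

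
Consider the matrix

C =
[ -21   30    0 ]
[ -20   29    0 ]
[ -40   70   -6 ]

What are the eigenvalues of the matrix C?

-6, -1, 9

Compute the characteristic polynomial p(λ) = det(λI - C).
Cofactor expansion gives p(λ) = λ^3 - 2λ^2 - 57λ - 54.
Since p(-1) = 0, λ = -1 is a root.
Dividing by (λ + 1) leaves λ^2 - 3λ - 54.
The quadratic factors as (λ + 6)·(λ - 9).
Eigenvalues: -6, -1, 9.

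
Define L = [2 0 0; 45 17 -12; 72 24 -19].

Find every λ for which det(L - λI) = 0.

-7, 2, 5

The characteristic polynomial is p(s) = det(sI - L).
Cofactor expansion gives p(s) = s^3 - 39s + 70.
Try s = 5: p(5) = 0, so 5 is a root.
Dividing by (s - 5) leaves s^2 + 5s - 14.
The quadratic factors as (s + 7)·(s - 2).
Eigenvalues: -7, 2, 5.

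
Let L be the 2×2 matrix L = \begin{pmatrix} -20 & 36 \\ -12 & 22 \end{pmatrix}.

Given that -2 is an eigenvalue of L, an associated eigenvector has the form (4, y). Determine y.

We need (L + 2I)v = 0.
L + 2I = [[-18, 36], [-12, 24]].
Row 1: (-18)·4 + (36)·y = 0
Row 2: (-12)·4 + (24)·y = 0
Solving gives y = 2.
Check: L·(4, 2) = (-8, -4) = -2·(4, 2).

2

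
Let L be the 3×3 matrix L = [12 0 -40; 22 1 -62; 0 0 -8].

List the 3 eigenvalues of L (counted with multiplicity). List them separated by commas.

The characteristic polynomial is p(r) = det(rI - L).
Expanding the 3×3 determinant: p(r) = r^3 - 5r^2 - 92r + 96.
Rational-root test: r = -8 gives p(-8) = 0.
Factor out (r + 8): p(r) = (r + 8)·(r^2 - 13r + 12).
The quadratic factors as (r - 1)·(r - 12).
Eigenvalues: -8, 1, 12.

-8, 1, 12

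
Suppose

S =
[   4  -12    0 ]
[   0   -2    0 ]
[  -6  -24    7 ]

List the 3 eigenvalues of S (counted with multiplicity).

-2, 4, 7

The characteristic polynomial is p(lambda) = det(lambda·I - S).
Cofactor expansion gives p(lambda) = lambda^3 - 9·lambda^2 + 6·lambda + 56.
Rational-root test: lambda = -2 gives p(-2) = 0.
Dividing by (lambda + 2) leaves lambda^2 - 11·lambda + 28.
The quadratic factors as (lambda - 4)·(lambda - 7).
Eigenvalues: -2, 4, 7.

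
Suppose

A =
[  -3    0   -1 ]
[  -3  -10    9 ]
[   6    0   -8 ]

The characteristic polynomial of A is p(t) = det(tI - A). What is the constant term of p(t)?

300

p(t) = t^3 + 21t^2 + 140t + 300.
The constant term is 300.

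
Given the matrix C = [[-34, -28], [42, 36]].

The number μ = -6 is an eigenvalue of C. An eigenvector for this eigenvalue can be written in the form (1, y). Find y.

We need (C + 6I)v = 0.
C + 6I = [[-28, -28], [42, 42]].
Row 1: (-28)·1 + (-28)·y = 0
Row 2: (42)·1 + (42)·y = 0
Solving gives y = -1.
Check: C·(1, -1) = (-6, 6) = -6·(1, -1).

-1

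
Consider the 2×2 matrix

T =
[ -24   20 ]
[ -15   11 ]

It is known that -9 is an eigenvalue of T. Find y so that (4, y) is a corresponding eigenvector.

3

We need (T + 9I)v = 0.
T + 9I = [[-15, 20], [-15, 20]].
Row 1: (-15)·4 + (20)·y = 0
Row 2: (-15)·4 + (20)·y = 0
Solving gives y = 3.
Check: T·(4, 3) = (-36, -27) = -9·(4, 3).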